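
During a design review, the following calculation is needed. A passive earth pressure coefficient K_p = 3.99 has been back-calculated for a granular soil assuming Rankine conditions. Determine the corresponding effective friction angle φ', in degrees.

K_p = (1+sin φ)/(1−sin φ) ⇒ sin φ = (K_p − 1)/(K_p + 1) = 0.5992.
φ = arcsin(0.5992) = 36.81°.

36.8°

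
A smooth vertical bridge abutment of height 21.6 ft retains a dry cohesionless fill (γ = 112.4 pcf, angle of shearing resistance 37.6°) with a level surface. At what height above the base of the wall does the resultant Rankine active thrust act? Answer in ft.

7.20 ft

K_a = 0.2421.
The pressure distribution is triangular, so the resultant acts at H/3 above the base = 21.6/3 = 7.200 ft.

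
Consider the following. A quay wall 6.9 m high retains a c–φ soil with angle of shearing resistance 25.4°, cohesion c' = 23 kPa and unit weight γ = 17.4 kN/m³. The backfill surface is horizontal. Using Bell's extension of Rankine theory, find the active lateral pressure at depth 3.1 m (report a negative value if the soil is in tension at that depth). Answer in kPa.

-7.52 kPa

K_a = (1 − sin φ)/(1 + sin φ) = 0.3996.
σ_a = K_a γ z − 2c√K_a = 0.3996×17.4×3.1 − 2×23×0.6322 = -7.523 kPa.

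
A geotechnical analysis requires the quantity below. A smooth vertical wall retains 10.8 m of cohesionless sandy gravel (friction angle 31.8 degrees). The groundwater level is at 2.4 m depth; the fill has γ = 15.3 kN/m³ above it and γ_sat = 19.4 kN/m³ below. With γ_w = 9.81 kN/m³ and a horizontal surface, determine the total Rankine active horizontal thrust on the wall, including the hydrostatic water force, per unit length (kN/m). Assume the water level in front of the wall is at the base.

K_a = tan²(45° − φ/2) = 0.3098.
γ' = 19.4 − 9.81 = 9.590 kN/m³. Depth below WT = 8.4 m.
σ'_h at WT = K_a γ d_w = 11.38 kPa; at base = 11.38 + K_a γ' × 8.4 = 36.33 kPa.
P₁ (0–2.4 m) = ½×11.38×2.4 = 13.65. P₂ (2.4–10.8 m) = ½(11.38+36.33)×8.4 = 200.4.
P_w = ½ γ_w h₂² = 0.5×9.81×8.4² = 346.1. Total = 13.65+200.4+346.1 = 560.1 kN/m.

560 kN/m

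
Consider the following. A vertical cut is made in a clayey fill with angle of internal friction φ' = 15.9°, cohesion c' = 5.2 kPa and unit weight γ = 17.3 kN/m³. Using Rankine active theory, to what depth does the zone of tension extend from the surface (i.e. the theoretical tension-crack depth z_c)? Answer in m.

K_a = tan²(45° − 15.9°/2) = 0.5699; √K_a = 0.7549.
The active pressure is zero where K_a γ z = 2c√K_a, so z_c = 2c/(γ√K_a) = 2×5.2/(17.3×0.7549) = 0.7963 m.

0.796 m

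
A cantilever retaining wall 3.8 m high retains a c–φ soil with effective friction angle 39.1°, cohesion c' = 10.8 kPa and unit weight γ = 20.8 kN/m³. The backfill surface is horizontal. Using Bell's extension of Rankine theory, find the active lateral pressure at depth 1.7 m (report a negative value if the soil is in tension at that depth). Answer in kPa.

K_a = (1 − sin φ)/(1 + sin φ) = 0.2265.
σ_a = K_a γ z − 2c√K_a = 0.2265×20.8×1.7 − 2×10.8×0.4759 = -2.271 kPa.

-2.27 kPa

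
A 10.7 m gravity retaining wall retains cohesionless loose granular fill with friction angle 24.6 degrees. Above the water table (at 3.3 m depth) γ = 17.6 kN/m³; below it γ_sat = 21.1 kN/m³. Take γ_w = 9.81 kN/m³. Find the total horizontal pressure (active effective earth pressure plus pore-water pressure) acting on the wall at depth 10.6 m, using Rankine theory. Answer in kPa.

K_a = (1 − sin φ)/(1 + sin φ) = 0.4121.
γ' = 21.1 − 9.81 = 11.29 kN/m³.
Effective vertical stress at 10.6 m: σ'_v = 17.6×3.3 + 11.29×7.30 = 140.5 kPa.
σ'_h = K_a σ'_v = 0.4121 × 140.5 = 57.91 kPa; u = γ_w × 7.30 = 71.61 kPa.
Total σ_h = 57.91 + 71.61 = 129.5 kPa.

130 kPa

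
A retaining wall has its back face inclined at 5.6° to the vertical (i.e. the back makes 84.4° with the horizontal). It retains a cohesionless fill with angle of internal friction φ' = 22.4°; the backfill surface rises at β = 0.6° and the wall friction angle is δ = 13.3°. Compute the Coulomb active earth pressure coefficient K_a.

0.447

K_a = sin²(α+φ) / [sin²α · sin(α−δ) · (1 + √{sin(φ+δ)sin(φ−β) / (sin(α−δ)sin(α+β))})²].
With α = 84.4°, φ = 22.4°, δ = 13.3°, β = 0.6°: K_a = 0.4468.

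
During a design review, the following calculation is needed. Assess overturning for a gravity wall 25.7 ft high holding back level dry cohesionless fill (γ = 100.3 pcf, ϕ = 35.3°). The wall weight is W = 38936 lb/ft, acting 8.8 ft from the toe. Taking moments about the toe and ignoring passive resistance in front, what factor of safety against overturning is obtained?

4.51

K_a = tan²(45° − 35.3°/2) = 0.2675.
P_a = ½K_aγH² = 0.5×0.2675×100.3×25.7² = 8862 lb/ft, acting at H/3 = 8.567 ft above the base.
Overturning moment M_o = P_a × H/3 = 8862 × 8.567 = 75920.
Resisting moment M_r = W × 8.8 = 38936 × 8.8 = 342600.
FS_overturning = M_r/M_o = 342600/75920 = 4.513.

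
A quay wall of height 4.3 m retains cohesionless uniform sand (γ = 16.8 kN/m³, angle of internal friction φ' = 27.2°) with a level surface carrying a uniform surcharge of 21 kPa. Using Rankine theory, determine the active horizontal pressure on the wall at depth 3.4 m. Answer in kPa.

29.1 kPa

K_a = (1 − sin φ)/(1 + sin φ) = 0.3726.
σ_v = γz + q = 16.8 × 3.4 + 21 = 78.12 kPa.
σ_h = K_a σ_v = 0.3726 × 78.12 = 29.11 kPa.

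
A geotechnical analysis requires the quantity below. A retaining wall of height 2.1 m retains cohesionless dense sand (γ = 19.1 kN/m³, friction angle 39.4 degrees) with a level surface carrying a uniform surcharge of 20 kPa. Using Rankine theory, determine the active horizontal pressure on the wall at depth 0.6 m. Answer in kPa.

7.03 kPa

K_a = (1 − sin φ)/(1 + sin φ) = 0.2234.
σ_v = γz + q = 19.1 × 0.6 + 20 = 31.46 kPa.
σ_h = K_a σ_v = 0.2234 × 31.46 = 7.030 kPa.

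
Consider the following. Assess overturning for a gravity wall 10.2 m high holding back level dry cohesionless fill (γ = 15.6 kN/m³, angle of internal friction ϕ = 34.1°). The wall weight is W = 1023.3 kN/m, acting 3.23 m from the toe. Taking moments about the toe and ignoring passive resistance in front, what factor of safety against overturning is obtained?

4.26

K_a = tan²(45° − 34.1°/2) = 0.2815.
P_a = ½K_aγH² = 0.5×0.2815×15.6×10.2² = 228.5 kN/m, acting at H/3 = 3.400 m above the base.
Overturning moment M_o = P_a × H/3 = 228.5 × 3.400 = 776.8.
Resisting moment M_r = W × 3.23 = 1023.3 × 3.23 = 3305.
FS_overturning = M_r/M_o = 3305/776.8 = 4.255.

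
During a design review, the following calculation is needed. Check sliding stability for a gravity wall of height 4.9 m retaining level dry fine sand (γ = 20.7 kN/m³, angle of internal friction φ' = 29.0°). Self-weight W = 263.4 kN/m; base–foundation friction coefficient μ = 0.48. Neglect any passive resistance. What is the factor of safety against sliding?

1.47

K_a = tan²(45° − 29.0°/2) = 0.3470.
P_a = ½K_aγH² = 0.5×0.3470×20.7×4.9² = 86.22 kN/m, acting at H/3 = 1.633 m above the base.
FS_sliding = μW / P_a = 0.48×263.4 / 86.22 = 1.466.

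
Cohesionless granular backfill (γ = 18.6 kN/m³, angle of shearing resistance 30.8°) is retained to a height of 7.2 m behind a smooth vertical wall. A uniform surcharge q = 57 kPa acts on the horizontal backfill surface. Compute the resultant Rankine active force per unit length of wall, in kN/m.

K_a = tan²(45° − φ/2) = 0.3227.
Soil triangle: ½ K_a γ H² = 0.5×0.3227×18.6×7.2² = 155.6 kN/m.
Surcharge rectangle: K_a q H = 0.3227×57×7.2 = 132.4 kN/m.
Total = 155.6 + 132.4 = 288.0 kN/m.

288 kN/m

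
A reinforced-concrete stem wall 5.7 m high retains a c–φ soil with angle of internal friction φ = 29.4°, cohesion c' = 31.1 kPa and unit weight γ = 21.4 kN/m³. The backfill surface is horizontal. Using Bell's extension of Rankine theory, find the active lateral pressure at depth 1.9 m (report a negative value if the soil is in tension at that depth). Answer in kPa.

K_a = (1 − sin φ)/(1 + sin φ) = 0.3415.
σ_a = K_a γ z − 2c√K_a = 0.3415×21.4×1.9 − 2×31.1×0.5844 = -22.46 kPa.

-22.5 kPa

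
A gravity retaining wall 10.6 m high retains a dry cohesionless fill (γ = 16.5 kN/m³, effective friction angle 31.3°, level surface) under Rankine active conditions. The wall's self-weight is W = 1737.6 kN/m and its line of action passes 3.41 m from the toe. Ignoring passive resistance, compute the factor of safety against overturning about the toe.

K_a = tan²(45° − 31.3°/2) = 0.3162.
P_a = ½K_aγH² = 0.5×0.3162×16.5×10.6² = 293.1 kN/m, acting at H/3 = 3.533 m above the base.
Overturning moment M_o = P_a × H/3 = 293.1 × 3.533 = 1036.
Resisting moment M_r = W × 3.41 = 1737.6 × 3.41 = 5925.
FS_overturning = M_r/M_o = 5925/1036 = 5.721.

5.72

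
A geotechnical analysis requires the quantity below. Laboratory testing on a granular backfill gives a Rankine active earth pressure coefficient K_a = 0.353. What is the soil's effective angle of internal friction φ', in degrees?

K_a = tan²(45° − φ/2) ⇒ 45° − φ/2 = arctan(√0.353) = 30.72°.
φ = 2(45° − 30.72°) = 28.57°.

28.6°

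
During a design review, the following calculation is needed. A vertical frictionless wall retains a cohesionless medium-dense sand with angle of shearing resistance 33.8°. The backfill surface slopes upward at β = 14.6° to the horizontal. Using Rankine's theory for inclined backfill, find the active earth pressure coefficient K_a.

0.312

K_a = cos β · (cos β − √(cos²β − cos²φ)) / (cos β + √(cos²β − cos²φ)).
cos β = 0.9677, cos φ = 0.8310, √(cos²β − cos²φ) = 0.4959.
K_a = 0.9677 × (0.9677 − 0.4959)/(0.9677 + 0.4959) = 0.3119.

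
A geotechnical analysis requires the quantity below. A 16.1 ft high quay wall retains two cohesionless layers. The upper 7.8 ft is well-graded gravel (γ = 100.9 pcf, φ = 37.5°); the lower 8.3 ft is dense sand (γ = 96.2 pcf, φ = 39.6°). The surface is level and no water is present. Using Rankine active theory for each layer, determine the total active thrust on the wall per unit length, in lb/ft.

K_a1 = tan²(45°−37.5°/2) = 0.2432; K_a2 = tan²(45°−39.6°/2) = 0.2214.
Layer 1: σ at base = K_a1 γ₁ h₁ = 191.4 psf; P₁ = ½×191.4×7.8 = 746.4.
Layer 2: σ_v at top = γ₁h₁ = 787.0; σ_h top = K_a2×787.0 = 174.3; σ_h base = K_a2×(787.0+96.2×8.3) = 351.1.
P₂ = ½(174.3+351.1)×8.3 = 2180. Total P_a = 746.4+2180 = 2927 lb/ft.

2930 lb/ft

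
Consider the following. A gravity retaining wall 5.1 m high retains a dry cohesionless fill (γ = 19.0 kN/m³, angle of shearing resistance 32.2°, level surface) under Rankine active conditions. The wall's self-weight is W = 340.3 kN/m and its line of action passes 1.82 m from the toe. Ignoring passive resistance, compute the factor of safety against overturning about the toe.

K_a = tan²(45° − 32.2°/2) = 0.3047.
P_a = ½K_aγH² = 0.5×0.3047×19.0×5.1² = 75.30 kN/m, acting at H/3 = 1.700 m above the base.
Overturning moment M_o = P_a × H/3 = 75.30 × 1.700 = 128.0.
Resisting moment M_r = W × 1.82 = 340.3 × 1.82 = 619.3.
FS_overturning = M_r/M_o = 619.3/128.0 = 4.838.

4.84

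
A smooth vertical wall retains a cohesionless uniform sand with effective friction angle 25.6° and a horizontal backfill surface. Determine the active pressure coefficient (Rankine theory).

K_a = tan²(45° − φ/2) = tan²(32.20°) = 0.3966.

0.397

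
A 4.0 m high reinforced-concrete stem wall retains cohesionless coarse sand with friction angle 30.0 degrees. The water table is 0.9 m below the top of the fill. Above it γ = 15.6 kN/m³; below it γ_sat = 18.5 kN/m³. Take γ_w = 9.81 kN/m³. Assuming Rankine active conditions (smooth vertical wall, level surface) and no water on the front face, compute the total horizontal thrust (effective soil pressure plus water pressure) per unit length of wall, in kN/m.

77.7 kN/m

K_a = tan²(45° − φ/2) = 0.3333.
γ' = 18.5 − 9.81 = 8.690 kN/m³. Depth below WT = 3.1 m.
σ'_h at WT = K_a γ d_w = 4.680 kPa; at base = 4.680 + K_a γ' × 3.1 = 13.66 kPa.
P₁ (0–0.9 m) = ½×4.680×0.9 = 2.106. P₂ (0.9–4.0 m) = ½(4.680+13.66)×3.1 = 28.43.
P_w = ½ γ_w h₂² = 0.5×9.81×3.1² = 47.14. Total = 2.106+28.43+47.14 = 77.67 kN/m.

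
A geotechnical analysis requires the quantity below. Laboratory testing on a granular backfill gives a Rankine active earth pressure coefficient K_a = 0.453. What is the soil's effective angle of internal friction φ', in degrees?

22.1°

K_a = tan²(45° − φ/2) ⇒ 45° − φ/2 = arctan(√0.453) = 33.94°.
φ = 2(45° − 33.94°) = 22.11°.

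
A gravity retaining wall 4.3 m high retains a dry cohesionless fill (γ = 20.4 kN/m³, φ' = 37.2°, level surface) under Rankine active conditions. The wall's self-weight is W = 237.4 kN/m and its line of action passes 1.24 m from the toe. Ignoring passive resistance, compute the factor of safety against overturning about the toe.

K_a = tan²(45° − 37.2°/2) = 0.2464.
P_a = ½K_aγH² = 0.5×0.2464×20.4×4.3² = 46.47 kN/m, acting at H/3 = 1.433 m above the base.
Overturning moment M_o = P_a × H/3 = 46.47 × 1.433 = 66.61.
Resisting moment M_r = W × 1.24 = 237.4 × 1.24 = 294.4.
FS_overturning = M_r/M_o = 294.4/66.61 = 4.419.

4.42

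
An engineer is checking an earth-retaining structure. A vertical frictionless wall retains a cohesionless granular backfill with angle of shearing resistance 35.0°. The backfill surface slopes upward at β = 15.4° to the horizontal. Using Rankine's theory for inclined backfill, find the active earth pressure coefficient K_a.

K_a = cos β · (cos β − √(cos²β − cos²φ)) / (cos β + √(cos²β − cos²φ)).
cos β = 0.9641, cos φ = 0.8192, √(cos²β − cos²φ) = 0.5084.
K_a = 0.9641 × (0.9641 − 0.5084)/(0.9641 + 0.5084) = 0.2984.

0.298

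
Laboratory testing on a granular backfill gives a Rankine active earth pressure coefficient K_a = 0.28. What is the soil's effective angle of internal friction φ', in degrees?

34.2°

K_a = tan²(45° − φ/2) ⇒ 45° − φ/2 = arctan(√0.28) = 27.89°.
φ = 2(45° − 27.89°) = 34.23°.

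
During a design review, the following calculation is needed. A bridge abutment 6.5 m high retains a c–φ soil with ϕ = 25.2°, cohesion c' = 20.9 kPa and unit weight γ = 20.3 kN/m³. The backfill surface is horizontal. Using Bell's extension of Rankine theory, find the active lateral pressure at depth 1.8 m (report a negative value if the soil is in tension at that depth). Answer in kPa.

K_a = (1 − sin φ)/(1 + sin φ) = 0.4027.
σ_a = K_a γ z − 2c√K_a = 0.4027×20.3×1.8 − 2×20.9×0.6346 = -11.81 kPa.

-11.8 kPa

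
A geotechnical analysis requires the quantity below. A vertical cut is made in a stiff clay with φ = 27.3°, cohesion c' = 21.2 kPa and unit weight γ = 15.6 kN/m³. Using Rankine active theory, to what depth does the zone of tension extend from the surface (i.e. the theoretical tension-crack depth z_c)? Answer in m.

K_a = tan²(45° − 27.3°/2) = 0.3711; √K_a = 0.6092.
The active pressure is zero where K_a γ z = 2c√K_a, so z_c = 2c/(γ√K_a) = 2×21.2/(15.6×0.6092) = 4.461 m.

4.46 m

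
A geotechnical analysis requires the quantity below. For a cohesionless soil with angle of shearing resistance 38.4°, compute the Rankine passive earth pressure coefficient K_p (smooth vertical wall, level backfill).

4.28

K_p = (1 + sin φ)/(1 − sin φ) = tan²(45° + 38.4°/2) = 4.279.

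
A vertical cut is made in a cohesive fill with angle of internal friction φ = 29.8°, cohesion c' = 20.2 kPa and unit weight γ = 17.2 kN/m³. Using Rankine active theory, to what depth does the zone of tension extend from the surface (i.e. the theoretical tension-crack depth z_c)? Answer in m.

K_a = tan²(45° − 29.8°/2) = 0.3360; √K_a = 0.5797.
The active pressure is zero where K_a γ z = 2c√K_a, so z_c = 2c/(γ√K_a) = 2×20.2/(17.2×0.5797) = 4.052 m.

4.05 m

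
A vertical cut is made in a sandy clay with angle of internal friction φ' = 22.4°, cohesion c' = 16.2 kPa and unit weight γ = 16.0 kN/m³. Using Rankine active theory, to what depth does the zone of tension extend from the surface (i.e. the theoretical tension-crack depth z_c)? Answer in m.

3.02 m

K_a = tan²(45° − 22.4°/2) = 0.4482; √K_a = 0.6694.
The active pressure is zero where K_a γ z = 2c√K_a, so z_c = 2c/(γ√K_a) = 2×16.2/(16.0×0.6694) = 3.025 m.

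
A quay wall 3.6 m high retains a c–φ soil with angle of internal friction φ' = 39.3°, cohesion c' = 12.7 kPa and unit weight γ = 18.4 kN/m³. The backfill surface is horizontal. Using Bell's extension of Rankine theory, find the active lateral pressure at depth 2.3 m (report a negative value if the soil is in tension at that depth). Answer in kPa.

-2.53 kPa

K_a = (1 − sin φ)/(1 + sin φ) = 0.2245.
σ_a = K_a γ z − 2c√K_a = 0.2245×18.4×2.3 − 2×12.7×0.4738 = -2.535 kPa.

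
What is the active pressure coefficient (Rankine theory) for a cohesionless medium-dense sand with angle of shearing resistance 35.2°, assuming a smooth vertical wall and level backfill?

0.269

K_a = tan²(45° − φ/2) = tan²(27.40°) = 0.2687.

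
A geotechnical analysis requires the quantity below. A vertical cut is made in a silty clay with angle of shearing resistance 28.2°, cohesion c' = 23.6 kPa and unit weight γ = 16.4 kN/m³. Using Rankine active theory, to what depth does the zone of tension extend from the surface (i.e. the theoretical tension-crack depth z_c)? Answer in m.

K_a = tan²(45° − 28.2°/2) = 0.3582; √K_a = 0.5985.
The active pressure is zero where K_a γ z = 2c√K_a, so z_c = 2c/(γ√K_a) = 2×23.6/(16.4×0.5985) = 4.809 m.

4.81 m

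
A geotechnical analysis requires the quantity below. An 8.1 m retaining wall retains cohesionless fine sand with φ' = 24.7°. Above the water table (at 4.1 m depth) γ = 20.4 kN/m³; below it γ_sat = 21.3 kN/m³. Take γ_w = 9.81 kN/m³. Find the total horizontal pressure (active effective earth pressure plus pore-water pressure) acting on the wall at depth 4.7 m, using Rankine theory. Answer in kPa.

43.1 kPa

K_a = (1 − sin φ)/(1 + sin φ) = 0.4106.
γ' = 21.3 − 9.81 = 11.49 kN/m³.
Effective vertical stress at 4.7 m: σ'_v = 20.4×4.1 + 11.49×0.600 = 90.53 kPa.
σ'_h = K_a σ'_v = 0.4106 × 90.53 = 37.17 kPa; u = γ_w × 0.600 = 5.886 kPa.
Total σ_h = 37.17 + 5.886 = 43.06 kPa.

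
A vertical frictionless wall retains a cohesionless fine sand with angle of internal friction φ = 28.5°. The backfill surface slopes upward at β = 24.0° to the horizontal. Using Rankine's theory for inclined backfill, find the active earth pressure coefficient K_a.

K_a = cos β · (cos β − √(cos²β − cos²φ)) / (cos β + √(cos²β − cos²φ)).
cos β = 0.9135, cos φ = 0.8788, √(cos²β − cos²φ) = 0.2495.
K_a = 0.9135 × (0.9135 − 0.2495)/(0.9135 + 0.2495) = 0.5216.

0.522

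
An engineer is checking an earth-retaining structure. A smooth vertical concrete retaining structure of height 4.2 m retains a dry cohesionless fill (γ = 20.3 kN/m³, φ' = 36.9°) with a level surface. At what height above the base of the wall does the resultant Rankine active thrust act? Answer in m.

K_a = 0.2497.
The pressure distribution is triangular, so the resultant acts at H/3 above the base = 4.2/3 = 1.400 m.

1.40 m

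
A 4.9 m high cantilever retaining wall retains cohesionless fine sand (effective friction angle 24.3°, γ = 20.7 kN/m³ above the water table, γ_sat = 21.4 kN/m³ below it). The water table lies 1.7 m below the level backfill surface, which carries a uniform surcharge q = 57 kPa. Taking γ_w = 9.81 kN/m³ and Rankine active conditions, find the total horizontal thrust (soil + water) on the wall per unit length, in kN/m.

251 kN/m

K_a = tan²(45° − φ/2) = 0.4169.
γ' = 21.4 − 9.81 = 11.59 kN/m³. h₂ = H − d_w = 3.2 m.
σ'_h: at surface K_a·q = 23.76; at WT K_a(q+γd_w) = 38.44; at base K_a(q+γd_w+γ'h₂) = 53.90 kPa.
P₁ = ½(23.76+38.44)×1.7 = 52.87; P₂ = ½(38.44+53.90)×3.2 = 147.7; P_w = ½γ_w h₂² = 50.23.
Total = 52.87+147.7+50.23 = 250.8 kN/m.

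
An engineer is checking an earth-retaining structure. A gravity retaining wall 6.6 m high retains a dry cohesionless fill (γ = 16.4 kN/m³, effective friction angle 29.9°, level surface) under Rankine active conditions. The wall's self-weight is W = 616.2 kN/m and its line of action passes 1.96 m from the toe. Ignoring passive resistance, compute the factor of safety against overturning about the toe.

K_a = tan²(45° − 29.9°/2) = 0.3347.
P_a = ½K_aγH² = 0.5×0.3347×16.4×6.6² = 119.5 kN/m, acting at H/3 = 2.200 m above the base.
Overturning moment M_o = P_a × H/3 = 119.5 × 2.200 = 263.0.
Resisting moment M_r = W × 1.96 = 616.2 × 1.96 = 1208.
FS_overturning = M_r/M_o = 1208/263.0 = 4.592.

4.59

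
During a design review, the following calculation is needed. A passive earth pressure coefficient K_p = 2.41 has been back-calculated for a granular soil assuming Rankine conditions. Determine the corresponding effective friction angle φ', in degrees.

24.4°

K_p = (1+sin φ)/(1−sin φ) ⇒ sin φ = (K_p − 1)/(K_p + 1) = 0.4135.
φ = arcsin(0.4135) = 24.42°.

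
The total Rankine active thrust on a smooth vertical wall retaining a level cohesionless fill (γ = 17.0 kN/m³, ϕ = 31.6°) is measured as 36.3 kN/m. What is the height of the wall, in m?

K_a = 0.3123. P_a = ½ K_a γ H² ⇒ H = √(2P_a/(K_a γ)).
H = √(2×36.3/(0.3123×17.0)) = 3.698 m.

3.70 m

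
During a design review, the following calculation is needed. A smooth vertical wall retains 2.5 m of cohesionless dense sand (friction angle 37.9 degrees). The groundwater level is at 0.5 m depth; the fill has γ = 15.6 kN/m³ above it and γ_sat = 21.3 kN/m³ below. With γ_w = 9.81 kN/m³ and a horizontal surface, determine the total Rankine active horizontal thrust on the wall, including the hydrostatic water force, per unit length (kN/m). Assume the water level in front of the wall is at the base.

29.3 kN/m

K_a = tan²(45° − φ/2) = 0.2389.
γ' = 21.3 − 9.81 = 11.49 kN/m³. Depth below WT = 2.0 m.
σ'_h at WT = K_a γ d_w = 1.864 kPa; at base = 1.864 + K_a γ' × 2.0 = 7.355 kPa.
P₁ (0–0.5 m) = ½×1.864×0.5 = 0.4659. P₂ (0.5–2.5 m) = ½(1.864+7.355)×2.0 = 9.218.
P_w = ½ γ_w h₂² = 0.5×9.81×2.0² = 19.62. Total = 0.4659+9.218+19.62 = 29.30 kN/m.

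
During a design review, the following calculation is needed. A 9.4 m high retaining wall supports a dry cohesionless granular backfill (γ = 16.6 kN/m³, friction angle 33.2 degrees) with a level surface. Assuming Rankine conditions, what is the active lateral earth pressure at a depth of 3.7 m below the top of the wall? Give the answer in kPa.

18.0 kPa

K_a = (1 − sin φ)/(1 + sin φ) = 0.2924.
σ_h = K_a γ z = 0.2924 × 16.6 × 3.7 = 17.96 kPa.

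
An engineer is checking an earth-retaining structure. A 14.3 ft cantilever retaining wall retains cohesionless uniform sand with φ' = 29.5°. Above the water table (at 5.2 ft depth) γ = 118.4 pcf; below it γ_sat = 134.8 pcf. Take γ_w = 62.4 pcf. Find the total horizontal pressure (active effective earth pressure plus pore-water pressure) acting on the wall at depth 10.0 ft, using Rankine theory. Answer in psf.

627 psf

K_a = (1 − sin φ)/(1 + sin φ) = 0.3401.
γ' = 134.8 − 62.4 = 72.40 pcf.
Effective vertical stress at 10.0 ft: σ'_v = 118.4×5.2 + 72.40×4.80 = 963.2 psf.
σ'_h = K_a σ'_v = 0.3401 × 963.2 = 327.6 psf; u = γ_w × 4.80 = 299.5 psf.
Total σ_h = 327.6 + 299.5 = 627.1 psf.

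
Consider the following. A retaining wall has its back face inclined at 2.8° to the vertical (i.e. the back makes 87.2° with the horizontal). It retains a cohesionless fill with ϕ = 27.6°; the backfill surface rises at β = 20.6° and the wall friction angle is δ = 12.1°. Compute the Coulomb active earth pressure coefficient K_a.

0.513

K_a = sin²(α+φ) / [sin²α · sin(α−δ) · (1 + √{sin(φ+δ)sin(φ−β) / (sin(α−δ)sin(α+β))})²].
With α = 87.2°, φ = 27.6°, δ = 12.1°, β = 20.6°: K_a = 0.5130.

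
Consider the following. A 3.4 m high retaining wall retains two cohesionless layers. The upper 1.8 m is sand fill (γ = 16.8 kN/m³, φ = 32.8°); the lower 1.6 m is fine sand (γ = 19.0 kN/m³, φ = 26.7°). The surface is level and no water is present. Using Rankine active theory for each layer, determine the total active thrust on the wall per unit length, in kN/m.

K_a1 = tan²(45°−32.8°/2) = 0.2973; K_a2 = tan²(45°−26.7°/2) = 0.3800.
Layer 1: σ at base = K_a1 γ₁ h₁ = 8.989 kPa; P₁ = ½×8.989×1.8 = 8.090.
Layer 2: σ_v at top = γ₁h₁ = 30.24; σ_h top = K_a2×30.24 = 11.49; σ_h base = K_a2×(30.24+19.0×1.6) = 23.04.
P₂ = ½(11.49+23.04)×1.6 = 27.62. Total P_a = 8.090+27.62 = 35.71 kN/m.

35.7 kN/m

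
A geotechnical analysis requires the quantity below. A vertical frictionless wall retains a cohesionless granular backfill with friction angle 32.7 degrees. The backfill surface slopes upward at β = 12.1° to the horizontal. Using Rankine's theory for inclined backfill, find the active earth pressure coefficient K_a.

0.318

K_a = cos β · (cos β − √(cos²β − cos²φ)) / (cos β + √(cos²β − cos²φ)).
cos β = 0.9778, cos φ = 0.8415, √(cos²β − cos²φ) = 0.4979.
K_a = 0.9778 × (0.9778 − 0.4979)/(0.9778 + 0.4979) = 0.3180.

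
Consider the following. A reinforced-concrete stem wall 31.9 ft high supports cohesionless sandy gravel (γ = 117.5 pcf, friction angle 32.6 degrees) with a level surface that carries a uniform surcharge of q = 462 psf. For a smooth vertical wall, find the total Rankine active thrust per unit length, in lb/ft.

K_a = tan²(45° − φ/2) = 0.2997.
Soil triangle: ½ K_a γ H² = 0.5×0.2997×117.5×31.9² = 17920 lb/ft.
Surcharge rectangle: K_a q H = 0.2997×462×31.9 = 4417 lb/ft.
Total = 17920 + 4417 = 22340 lb/ft.

22300 lb/ft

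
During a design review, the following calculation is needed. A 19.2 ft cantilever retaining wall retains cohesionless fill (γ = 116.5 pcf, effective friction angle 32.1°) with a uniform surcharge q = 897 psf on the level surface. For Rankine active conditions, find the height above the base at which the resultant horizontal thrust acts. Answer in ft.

K_a = 0.3060.
Triangular part P₁ = ½K_aγH² = 6571 at H/3 = 6.400 ft; rectangular part P₂ = K_a q H = 5270 at H/2 = 9.600 ft.
ȳ = (P₁·6.400 + P₂·9.600)/(P₁+P₂) = 7.824 ft.

7.82 ft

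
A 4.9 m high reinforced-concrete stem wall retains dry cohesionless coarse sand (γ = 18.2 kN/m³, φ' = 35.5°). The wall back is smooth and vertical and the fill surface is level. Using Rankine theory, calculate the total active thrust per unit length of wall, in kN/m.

K_a = tan²(45° − φ/2) = 0.2653.
P_a = ½ K_a γ H² = 0.5 × 0.2653 × 18.2 × 4.9² = 57.96 kN/m.

58.0 kN/m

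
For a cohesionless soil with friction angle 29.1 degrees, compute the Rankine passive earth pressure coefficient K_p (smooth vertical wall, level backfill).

K_p = (1 + sin φ)/(1 − sin φ) = tan²(45° + 29.1°/2) = 2.894.

2.89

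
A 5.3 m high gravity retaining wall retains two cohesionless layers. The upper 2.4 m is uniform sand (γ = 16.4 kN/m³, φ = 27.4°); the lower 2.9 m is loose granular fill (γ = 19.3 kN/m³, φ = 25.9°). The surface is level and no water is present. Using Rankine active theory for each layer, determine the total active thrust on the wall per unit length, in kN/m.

94.0 kN/m

K_a1 = tan²(45°−27.4°/2) = 0.3697; K_a2 = tan²(45°−25.9°/2) = 0.3920.
Layer 1: σ at base = K_a1 γ₁ h₁ = 14.55 kPa; P₁ = ½×14.55×2.4 = 17.46.
Layer 2: σ_v at top = γ₁h₁ = 39.36; σ_h top = K_a2×39.36 = 15.43; σ_h base = K_a2×(39.36+19.3×2.9) = 37.37.
P₂ = ½(15.43+37.37)×2.9 = 76.55. Total P_a = 17.46+76.55 = 94.01 kN/m.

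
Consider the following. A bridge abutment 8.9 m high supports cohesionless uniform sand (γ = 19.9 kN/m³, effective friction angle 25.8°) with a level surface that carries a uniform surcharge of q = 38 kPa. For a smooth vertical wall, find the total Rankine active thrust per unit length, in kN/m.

443 kN/m

K_a = tan²(45° − φ/2) = 0.3935.
Soil triangle: ½ K_a γ H² = 0.5×0.3935×19.9×8.9² = 310.1 kN/m.
Surcharge rectangle: K_a q H = 0.3935×38×8.9 = 133.1 kN/m.
Total = 310.1 + 133.1 = 443.2 kN/m.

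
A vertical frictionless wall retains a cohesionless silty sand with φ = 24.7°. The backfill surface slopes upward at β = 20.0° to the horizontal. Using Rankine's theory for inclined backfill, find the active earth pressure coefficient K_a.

K_a = cos β · (cos β − √(cos²β − cos²φ)) / (cos β + √(cos²β − cos²φ)).
cos β = 0.9397, cos φ = 0.9085, √(cos²β − cos²φ) = 0.2401.
K_a = 0.9397 × (0.9397 − 0.2401)/(0.9397 + 0.2401) = 0.5573.

0.557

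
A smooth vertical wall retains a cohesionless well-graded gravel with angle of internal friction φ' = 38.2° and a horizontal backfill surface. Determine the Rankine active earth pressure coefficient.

0.236

K_a = tan²(45° − φ/2) = tan²(25.90°) = 0.2358.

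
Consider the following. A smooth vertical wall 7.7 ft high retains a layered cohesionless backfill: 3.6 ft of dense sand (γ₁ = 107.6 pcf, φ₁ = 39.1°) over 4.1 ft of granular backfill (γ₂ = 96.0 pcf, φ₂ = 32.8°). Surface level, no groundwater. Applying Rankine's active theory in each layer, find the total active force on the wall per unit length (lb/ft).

870 lb/ft

K_a1 = tan²(45°−39.1°/2) = 0.2265; K_a2 = tan²(45°−32.8°/2) = 0.2973.
Layer 1: σ at base = K_a1 γ₁ h₁ = 87.73 psf; P₁ = ½×87.73×3.6 = 157.9.
Layer 2: σ_v at top = γ₁h₁ = 387.4; σ_h top = K_a2×387.4 = 115.1; σ_h base = K_a2×(387.4+96.0×4.1) = 232.1.
P₂ = ½(115.1+232.1)×4.1 = 712.0. Total P_a = 157.9+712.0 = 869.9 lb/ft.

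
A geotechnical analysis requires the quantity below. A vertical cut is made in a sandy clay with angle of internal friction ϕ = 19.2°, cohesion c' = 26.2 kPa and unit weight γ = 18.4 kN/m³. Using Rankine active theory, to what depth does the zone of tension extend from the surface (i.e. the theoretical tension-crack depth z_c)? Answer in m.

4.01 m

K_a = tan²(45° − 19.2°/2) = 0.5050; √K_a = 0.7107.
The active pressure is zero where K_a γ z = 2c√K_a, so z_c = 2c/(γ√K_a) = 2×26.2/(18.4×0.7107) = 4.007 m.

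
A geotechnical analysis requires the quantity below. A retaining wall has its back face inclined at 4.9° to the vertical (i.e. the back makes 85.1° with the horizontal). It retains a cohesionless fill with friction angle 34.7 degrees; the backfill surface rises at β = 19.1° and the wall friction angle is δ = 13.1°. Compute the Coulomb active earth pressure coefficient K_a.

K_a = sin²(α+φ) / [sin²α · sin(α−δ) · (1 + √{sin(φ+δ)sin(φ−β) / (sin(α−δ)sin(α+β))})²].
With α = 85.1°, φ = 34.7°, δ = 13.1°, β = 19.1°: K_a = 0.3717.

0.372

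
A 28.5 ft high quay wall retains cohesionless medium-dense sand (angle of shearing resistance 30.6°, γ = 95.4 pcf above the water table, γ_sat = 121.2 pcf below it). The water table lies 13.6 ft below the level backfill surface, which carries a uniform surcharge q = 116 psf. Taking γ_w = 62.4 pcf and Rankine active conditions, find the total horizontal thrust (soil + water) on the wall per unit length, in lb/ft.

19300 lb/ft

K_a = tan²(45° − φ/2) = 0.3253.
γ' = 121.2 − 62.4 = 58.80 pcf. h₂ = H − d_w = 14.9 ft.
σ'_h: at surface K_a·q = 37.74; at WT K_a(q+γd_w) = 459.9; at base K_a(q+γd_w+γ'h₂) = 744.9 psf.
P₁ = ½(37.74+459.9)×13.6 = 3384; P₂ = ½(459.9+744.9)×14.9 = 8975; P_w = ½γ_w h₂² = 6927.
Total = 3384+8975+6927 = 19290 lb/ft.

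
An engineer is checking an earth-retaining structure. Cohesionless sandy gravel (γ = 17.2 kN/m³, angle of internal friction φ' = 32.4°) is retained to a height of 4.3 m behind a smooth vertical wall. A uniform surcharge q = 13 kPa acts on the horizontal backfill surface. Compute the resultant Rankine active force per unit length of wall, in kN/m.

65.0 kN/m

K_a = tan²(45° − φ/2) = 0.3022.
Soil triangle: ½ K_a γ H² = 0.5×0.3022×17.2×4.3² = 48.06 kN/m.
Surcharge rectangle: K_a q H = 0.3022×13×4.3 = 16.89 kN/m.
Total = 48.06 + 16.89 = 64.95 kN/m.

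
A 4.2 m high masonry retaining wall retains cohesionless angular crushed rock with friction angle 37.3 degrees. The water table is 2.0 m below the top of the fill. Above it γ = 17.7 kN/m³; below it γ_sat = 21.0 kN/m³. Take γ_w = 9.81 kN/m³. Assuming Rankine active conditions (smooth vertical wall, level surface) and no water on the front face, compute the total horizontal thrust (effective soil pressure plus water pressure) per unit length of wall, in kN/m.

K_a = tan²(45° − φ/2) = 0.2453.
γ' = 21.0 − 9.81 = 11.19 kN/m³. Depth below WT = 2.2 m.
σ'_h at WT = K_a γ d_w = 8.685 kPa; at base = 8.685 + K_a γ' × 2.2 = 14.72 kPa.
P₁ (0–2.0 m) = ½×8.685×2.0 = 8.685. P₂ (2.0–4.2 m) = ½(8.685+14.72)×2.2 = 25.75.
P_w = ½ γ_w h₂² = 0.5×9.81×2.2² = 23.74. Total = 8.685+25.75+23.74 = 58.18 kN/m.

58.2 kN/m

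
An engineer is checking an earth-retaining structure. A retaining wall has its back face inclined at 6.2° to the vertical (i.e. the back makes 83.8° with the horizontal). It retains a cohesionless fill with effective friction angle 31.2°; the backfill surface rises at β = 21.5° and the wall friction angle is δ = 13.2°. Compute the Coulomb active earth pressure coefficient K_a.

K_a = sin²(α+φ) / [sin²α · sin(α−δ) · (1 + √{sin(φ+δ)sin(φ−β) / (sin(α−δ)sin(α+β))})²].
With α = 83.8°, φ = 31.2°, δ = 13.2°, β = 21.5°: K_a = 0.4764.

0.476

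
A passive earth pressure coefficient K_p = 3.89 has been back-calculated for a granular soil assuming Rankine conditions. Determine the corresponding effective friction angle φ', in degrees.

K_p = (1+sin φ)/(1−sin φ) ⇒ sin φ = (K_p − 1)/(K_p + 1) = 0.5910.
φ = arcsin(0.5910) = 36.23°.

36.2°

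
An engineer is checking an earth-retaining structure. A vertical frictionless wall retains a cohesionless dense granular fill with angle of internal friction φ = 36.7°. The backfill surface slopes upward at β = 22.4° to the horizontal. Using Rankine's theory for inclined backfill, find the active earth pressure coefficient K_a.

0.310

K_a = cos β · (cos β − √(cos²β − cos²φ)) / (cos β + √(cos²β − cos²φ)).
cos β = 0.9245, cos φ = 0.8018, √(cos²β − cos²φ) = 0.4604.
K_a = 0.9245 × (0.9245 − 0.4604)/(0.9245 + 0.4604) = 0.3099.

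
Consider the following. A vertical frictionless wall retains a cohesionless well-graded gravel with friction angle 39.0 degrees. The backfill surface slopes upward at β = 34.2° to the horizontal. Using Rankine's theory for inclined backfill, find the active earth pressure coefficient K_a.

K_a = cos β · (cos β − √(cos²β − cos²φ)) / (cos β + √(cos²β − cos²φ)).
cos β = 0.8271, cos φ = 0.7771, √(cos²β − cos²φ) = 0.2830.
K_a = 0.8271 × (0.8271 − 0.2830)/(0.8271 + 0.2830) = 0.4053.

0.405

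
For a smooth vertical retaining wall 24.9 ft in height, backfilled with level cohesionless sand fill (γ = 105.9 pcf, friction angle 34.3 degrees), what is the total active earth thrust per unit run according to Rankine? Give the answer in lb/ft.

K_a = tan²(45° − φ/2) = 0.2792.
P_a = ½ K_a γ H² = 0.5 × 0.2792 × 105.9 × 24.9² = 9165 lb/ft.

9160 lb/ft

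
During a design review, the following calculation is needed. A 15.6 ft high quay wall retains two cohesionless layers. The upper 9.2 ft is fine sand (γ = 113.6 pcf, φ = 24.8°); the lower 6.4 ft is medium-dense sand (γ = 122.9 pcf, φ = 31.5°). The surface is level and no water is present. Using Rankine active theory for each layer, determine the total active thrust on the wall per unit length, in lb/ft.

4850 lb/ft

K_a1 = tan²(45°−24.8°/2) = 0.4090; K_a2 = tan²(45°−31.5°/2) = 0.3136.
Layer 1: σ at base = K_a1 γ₁ h₁ = 427.4 psf; P₁ = ½×427.4×9.2 = 1966.
Layer 2: σ_v at top = γ₁h₁ = 1045; σ_h top = K_a2×1045 = 327.8; σ_h base = K_a2×(1045+122.9×6.4) = 574.5.
P₂ = ½(327.8+574.5)×6.4 = 2887. Total P_a = 1966+2887 = 4853 lb/ft.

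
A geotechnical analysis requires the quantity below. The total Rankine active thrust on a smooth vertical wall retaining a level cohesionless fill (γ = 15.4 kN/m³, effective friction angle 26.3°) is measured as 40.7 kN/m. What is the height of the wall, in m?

K_a = 0.3859. P_a = ½ K_a γ H² ⇒ H = √(2P_a/(K_a γ)).
H = √(2×40.7/(0.3859×15.4)) = 3.701 m.

3.70 m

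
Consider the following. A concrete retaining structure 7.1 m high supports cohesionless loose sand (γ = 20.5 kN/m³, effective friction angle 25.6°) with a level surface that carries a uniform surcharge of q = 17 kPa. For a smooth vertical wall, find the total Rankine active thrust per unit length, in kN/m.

253 kN/m

K_a = tan²(45° − φ/2) = 0.3966.
Soil triangle: ½ K_a γ H² = 0.5×0.3966×20.5×7.1² = 204.9 kN/m.
Surcharge rectangle: K_a q H = 0.3966×17×7.1 = 47.87 kN/m.
Total = 204.9 + 47.87 = 252.8 kN/m.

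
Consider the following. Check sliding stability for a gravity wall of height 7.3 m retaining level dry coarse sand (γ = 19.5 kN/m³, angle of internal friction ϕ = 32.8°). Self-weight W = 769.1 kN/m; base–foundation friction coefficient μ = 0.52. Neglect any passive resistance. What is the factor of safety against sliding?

K_a = tan²(45° − 32.8°/2) = 0.2973.
P_a = ½K_aγH² = 0.5×0.2973×19.5×7.3² = 154.5 kN/m, acting at H/3 = 2.433 m above the base.
FS_sliding = μW / P_a = 0.52×769.1 / 154.5 = 2.589.

2.59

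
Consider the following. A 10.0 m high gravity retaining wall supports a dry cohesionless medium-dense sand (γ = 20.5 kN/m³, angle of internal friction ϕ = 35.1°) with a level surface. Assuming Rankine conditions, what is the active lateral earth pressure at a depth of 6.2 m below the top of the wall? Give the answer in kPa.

34.3 kPa

K_a = (1 − sin φ)/(1 + sin φ) = 0.2698.
σ_h = K_a γ z = 0.2698 × 20.5 × 6.2 = 34.30 kPa.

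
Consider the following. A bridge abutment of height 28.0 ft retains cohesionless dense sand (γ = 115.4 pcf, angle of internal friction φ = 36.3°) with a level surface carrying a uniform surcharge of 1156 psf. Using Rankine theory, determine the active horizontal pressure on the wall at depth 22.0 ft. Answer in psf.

K_a = (1 − sin φ)/(1 + sin φ) = 0.2563.
σ_v = γz + q = 115.4 × 22.0 + 1156 = 3695 psf.
σ_h = K_a σ_v = 0.2563 × 3695 = 946.9 psf.

947 psf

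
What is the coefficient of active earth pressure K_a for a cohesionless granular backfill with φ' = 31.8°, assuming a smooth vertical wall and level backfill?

K_a = (1 − sin φ)/(1 + sin φ) = (1 − sin 31.8°)/(1 + sin 31.8°) = 0.3098.

0.310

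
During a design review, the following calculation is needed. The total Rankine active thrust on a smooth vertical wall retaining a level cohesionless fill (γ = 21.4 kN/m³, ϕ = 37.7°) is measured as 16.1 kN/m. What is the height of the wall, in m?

K_a = 0.2411. P_a = ½ K_a γ H² ⇒ H = √(2P_a/(K_a γ)).
H = √(2×16.1/(0.2411×21.4)) = 2.498 m.

2.50 m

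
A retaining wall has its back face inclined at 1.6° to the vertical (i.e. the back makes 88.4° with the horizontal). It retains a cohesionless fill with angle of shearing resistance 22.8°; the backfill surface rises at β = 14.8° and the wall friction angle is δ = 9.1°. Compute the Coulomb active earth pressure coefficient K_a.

0.543

K_a = sin²(α+φ) / [sin²α · sin(α−δ) · (1 + √{sin(φ+δ)sin(φ−β) / (sin(α−δ)sin(α+β))})²].
With α = 88.4°, φ = 22.8°, δ = 9.1°, β = 14.8°: K_a = 0.5427.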